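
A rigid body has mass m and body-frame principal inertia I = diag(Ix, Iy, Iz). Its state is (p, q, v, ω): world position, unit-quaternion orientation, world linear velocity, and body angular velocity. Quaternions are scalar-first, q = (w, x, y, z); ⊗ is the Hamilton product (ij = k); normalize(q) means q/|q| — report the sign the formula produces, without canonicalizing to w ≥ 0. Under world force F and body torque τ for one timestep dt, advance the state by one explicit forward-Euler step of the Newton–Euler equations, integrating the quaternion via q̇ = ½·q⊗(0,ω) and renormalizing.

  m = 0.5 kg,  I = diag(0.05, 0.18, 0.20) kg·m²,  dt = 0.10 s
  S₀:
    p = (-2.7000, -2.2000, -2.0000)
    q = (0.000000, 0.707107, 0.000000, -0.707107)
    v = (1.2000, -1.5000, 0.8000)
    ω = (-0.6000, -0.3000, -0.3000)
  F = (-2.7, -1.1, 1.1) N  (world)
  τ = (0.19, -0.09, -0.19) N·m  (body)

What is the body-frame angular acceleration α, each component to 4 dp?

ω×(Iω) gyroscopic = (0.0018, -0.0270, 0.0234)
α = I⁻¹(τ − ω×Iω) = (3.7640, -0.3500, -1.0670)

α = (3.7640, -0.3500, -1.0670)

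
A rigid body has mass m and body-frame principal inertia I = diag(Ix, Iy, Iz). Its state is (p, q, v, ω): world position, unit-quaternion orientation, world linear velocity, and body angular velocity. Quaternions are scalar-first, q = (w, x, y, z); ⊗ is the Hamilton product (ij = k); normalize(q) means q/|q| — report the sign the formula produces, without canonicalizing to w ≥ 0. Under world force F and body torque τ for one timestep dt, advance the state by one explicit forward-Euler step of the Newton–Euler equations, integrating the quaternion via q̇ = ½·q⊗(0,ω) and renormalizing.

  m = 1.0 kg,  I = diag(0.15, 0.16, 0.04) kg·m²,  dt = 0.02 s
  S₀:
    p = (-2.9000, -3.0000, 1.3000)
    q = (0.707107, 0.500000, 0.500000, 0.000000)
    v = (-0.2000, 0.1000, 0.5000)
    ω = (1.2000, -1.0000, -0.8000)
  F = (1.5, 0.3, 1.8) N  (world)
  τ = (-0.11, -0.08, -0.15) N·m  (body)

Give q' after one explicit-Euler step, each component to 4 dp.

2q̇ = q⊗(0,ω) = (-0.1000000, 0.4485284, -0.3071070, -1.6656856)
q' = normalize(q + ½dt·q⊗(0,ω)) = (0.7060, 0.5044, 0.4969, -0.0167)

q' = (0.7060, 0.5044, 0.4969, -0.0167)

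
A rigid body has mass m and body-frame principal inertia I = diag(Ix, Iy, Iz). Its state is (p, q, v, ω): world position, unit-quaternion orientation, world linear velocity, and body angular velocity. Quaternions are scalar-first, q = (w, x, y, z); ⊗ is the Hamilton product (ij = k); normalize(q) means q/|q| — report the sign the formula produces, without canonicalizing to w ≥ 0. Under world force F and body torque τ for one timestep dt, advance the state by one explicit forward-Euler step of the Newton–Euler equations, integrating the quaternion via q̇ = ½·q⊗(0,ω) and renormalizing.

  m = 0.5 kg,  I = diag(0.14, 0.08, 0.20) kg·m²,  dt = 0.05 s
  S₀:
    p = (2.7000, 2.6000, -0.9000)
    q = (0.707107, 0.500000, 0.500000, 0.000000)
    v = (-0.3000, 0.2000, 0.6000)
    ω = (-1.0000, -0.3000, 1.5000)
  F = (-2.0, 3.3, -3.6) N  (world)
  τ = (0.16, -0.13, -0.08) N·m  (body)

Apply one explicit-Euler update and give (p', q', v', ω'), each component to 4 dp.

p' = (2.6850, 2.6100, -0.8700)
q' = (0.7226, 0.5006, 0.4755, 0.0352)
v' = (-0.5000, 0.5300, 0.2400)
ω' = (-0.9236, -0.4375, 1.4845)

precession coupling ω×(Iω) = (-0.0540, 0.0900, -0.0180)
α = I⁻¹(τ − ω×Iω) = (1.5286, -2.7500, -0.3100)
ω' = ω + α·dt = (-0.9236, -0.4375, 1.4845)
q⊗(0,ω) = (0.6500000, 0.0428930, -0.9621321, 1.4106605)
updated quaternion q' = (0.7226, 0.5006, 0.4755, 0.0352)
a = (-4.0000, 6.6000, -7.2000)
new position p' = (2.6850, 2.6100, -0.8700)
v + (F/m)dt = (-0.5000, 0.5300, 0.2400)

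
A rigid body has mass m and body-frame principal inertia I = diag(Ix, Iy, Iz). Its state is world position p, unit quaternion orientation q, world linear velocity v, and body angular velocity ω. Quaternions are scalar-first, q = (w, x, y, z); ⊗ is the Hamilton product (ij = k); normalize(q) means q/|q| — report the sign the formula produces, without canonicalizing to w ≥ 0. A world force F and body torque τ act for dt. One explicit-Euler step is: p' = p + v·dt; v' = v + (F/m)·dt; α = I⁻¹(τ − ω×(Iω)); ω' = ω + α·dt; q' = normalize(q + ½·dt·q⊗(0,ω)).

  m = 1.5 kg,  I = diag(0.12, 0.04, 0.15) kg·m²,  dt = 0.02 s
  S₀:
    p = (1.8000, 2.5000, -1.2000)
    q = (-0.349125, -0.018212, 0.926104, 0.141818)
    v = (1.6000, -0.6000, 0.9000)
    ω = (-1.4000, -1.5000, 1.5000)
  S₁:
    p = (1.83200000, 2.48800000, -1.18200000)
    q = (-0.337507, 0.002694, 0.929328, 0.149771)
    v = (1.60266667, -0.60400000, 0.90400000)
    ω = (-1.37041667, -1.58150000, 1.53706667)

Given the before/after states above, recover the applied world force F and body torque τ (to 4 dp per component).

Δω = ω₁−ω₀ = (0.02958333, -0.08150000, 0.03706667)
I·α + gyro = (-0.0700, -0.1000, 0.1100)
v₁ − v₀ = (0.00266667, -0.00400000, 0.00400000)
m·(v₁−v₀)/dt = (0.2000, -0.3000, 0.3000)

F = (0.2000, -0.3000, 0.3000)
τ = (-0.0700, -0.1000, 0.1100)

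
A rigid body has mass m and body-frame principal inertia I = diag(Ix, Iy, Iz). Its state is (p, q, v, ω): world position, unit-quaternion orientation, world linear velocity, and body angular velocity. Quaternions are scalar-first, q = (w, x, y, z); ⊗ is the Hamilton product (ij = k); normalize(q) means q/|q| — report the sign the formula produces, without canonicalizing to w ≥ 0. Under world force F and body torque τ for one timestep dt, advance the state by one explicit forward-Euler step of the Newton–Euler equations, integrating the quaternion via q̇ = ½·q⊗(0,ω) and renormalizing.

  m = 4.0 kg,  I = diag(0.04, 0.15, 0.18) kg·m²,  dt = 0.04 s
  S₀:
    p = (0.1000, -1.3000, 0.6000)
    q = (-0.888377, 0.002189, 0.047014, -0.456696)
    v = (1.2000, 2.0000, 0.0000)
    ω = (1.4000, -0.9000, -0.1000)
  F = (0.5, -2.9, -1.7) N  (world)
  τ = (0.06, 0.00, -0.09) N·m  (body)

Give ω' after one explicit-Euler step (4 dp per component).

angular accel α = (1.4325, -0.1307, 0.2700)
ω' = ω + α·dt = (1.4573, -0.9052, -0.0892)

ω' = (1.4573, -0.9052, -0.0892)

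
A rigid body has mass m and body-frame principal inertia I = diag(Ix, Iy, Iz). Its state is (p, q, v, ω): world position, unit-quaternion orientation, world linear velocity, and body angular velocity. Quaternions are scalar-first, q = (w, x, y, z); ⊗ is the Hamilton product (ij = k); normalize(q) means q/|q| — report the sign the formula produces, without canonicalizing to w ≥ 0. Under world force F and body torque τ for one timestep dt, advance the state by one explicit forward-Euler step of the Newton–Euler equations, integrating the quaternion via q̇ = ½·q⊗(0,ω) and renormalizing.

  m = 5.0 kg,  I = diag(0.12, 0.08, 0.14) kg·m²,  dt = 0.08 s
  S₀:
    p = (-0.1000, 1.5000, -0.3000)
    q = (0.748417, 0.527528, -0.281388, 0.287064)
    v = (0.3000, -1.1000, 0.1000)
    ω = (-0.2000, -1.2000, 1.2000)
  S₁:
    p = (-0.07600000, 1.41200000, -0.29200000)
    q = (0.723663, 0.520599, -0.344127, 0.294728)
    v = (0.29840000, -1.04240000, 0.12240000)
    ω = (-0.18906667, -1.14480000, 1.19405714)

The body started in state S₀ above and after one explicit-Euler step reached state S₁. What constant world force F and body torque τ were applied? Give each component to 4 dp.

Δv = v₁−v₀ = (-0.00160000, 0.05760000, 0.02240000)
m·(v₁−v₀)/dt = (-0.1000, 3.6000, 1.4000)
rate change Δω = (0.01093333, 0.05520000, -0.00594286)
applied torque τ = (-0.0700, 0.0600, -0.0200)

F = (-0.1000, 3.6000, 1.4000)
τ = (-0.0700, 0.0600, -0.0200)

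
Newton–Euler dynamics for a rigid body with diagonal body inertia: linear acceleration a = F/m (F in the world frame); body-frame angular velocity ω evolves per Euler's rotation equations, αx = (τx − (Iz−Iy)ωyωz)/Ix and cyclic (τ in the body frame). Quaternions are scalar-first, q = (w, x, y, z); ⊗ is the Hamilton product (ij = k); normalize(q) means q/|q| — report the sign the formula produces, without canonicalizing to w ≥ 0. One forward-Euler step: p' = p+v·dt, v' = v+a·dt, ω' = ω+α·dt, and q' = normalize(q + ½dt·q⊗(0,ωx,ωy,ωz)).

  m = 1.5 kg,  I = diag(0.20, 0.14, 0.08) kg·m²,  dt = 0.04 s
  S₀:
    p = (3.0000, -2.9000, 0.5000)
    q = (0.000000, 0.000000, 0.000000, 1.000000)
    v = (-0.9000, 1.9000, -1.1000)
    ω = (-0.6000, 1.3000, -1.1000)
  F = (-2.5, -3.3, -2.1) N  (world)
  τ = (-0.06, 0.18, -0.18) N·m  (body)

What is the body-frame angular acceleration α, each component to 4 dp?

α = (-0.7290, 0.7200, -2.8350)

gyro term ω×Iω = (0.0858, 0.0792, 0.0468)
α = I⁻¹(τ − ω×Iω) = (-0.7290, 0.7200, -2.8350)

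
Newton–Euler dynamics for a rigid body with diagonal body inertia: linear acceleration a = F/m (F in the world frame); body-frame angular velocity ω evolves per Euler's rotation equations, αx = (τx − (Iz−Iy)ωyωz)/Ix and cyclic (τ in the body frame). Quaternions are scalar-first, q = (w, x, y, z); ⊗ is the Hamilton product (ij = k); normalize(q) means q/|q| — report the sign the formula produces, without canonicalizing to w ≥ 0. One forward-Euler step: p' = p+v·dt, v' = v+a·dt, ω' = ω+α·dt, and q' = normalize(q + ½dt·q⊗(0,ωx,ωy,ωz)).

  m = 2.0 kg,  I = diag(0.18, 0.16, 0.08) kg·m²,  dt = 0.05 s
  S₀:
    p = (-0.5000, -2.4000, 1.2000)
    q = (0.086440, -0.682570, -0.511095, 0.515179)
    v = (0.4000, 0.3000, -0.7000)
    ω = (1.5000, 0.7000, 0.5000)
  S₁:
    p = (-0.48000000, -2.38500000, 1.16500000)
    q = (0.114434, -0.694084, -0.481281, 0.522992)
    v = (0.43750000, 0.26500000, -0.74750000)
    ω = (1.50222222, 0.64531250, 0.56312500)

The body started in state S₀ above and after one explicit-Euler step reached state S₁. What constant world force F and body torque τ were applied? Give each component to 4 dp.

F = (1.5000, -1.4000, -1.9000)
τ = (-0.0200, -0.1000, 0.0800)

velocity change Δv = (0.03750000, -0.03500000, -0.04750000)
applied force F = (1.5000, -1.4000, -1.9000)
Δω = ω₁−ω₀ = (0.00222222, -0.05468750, 0.06312500)
precession coupling = (-0.0280, 0.0750, -0.0210)
I·α + gyro = (-0.0200, -0.1000, 0.0800)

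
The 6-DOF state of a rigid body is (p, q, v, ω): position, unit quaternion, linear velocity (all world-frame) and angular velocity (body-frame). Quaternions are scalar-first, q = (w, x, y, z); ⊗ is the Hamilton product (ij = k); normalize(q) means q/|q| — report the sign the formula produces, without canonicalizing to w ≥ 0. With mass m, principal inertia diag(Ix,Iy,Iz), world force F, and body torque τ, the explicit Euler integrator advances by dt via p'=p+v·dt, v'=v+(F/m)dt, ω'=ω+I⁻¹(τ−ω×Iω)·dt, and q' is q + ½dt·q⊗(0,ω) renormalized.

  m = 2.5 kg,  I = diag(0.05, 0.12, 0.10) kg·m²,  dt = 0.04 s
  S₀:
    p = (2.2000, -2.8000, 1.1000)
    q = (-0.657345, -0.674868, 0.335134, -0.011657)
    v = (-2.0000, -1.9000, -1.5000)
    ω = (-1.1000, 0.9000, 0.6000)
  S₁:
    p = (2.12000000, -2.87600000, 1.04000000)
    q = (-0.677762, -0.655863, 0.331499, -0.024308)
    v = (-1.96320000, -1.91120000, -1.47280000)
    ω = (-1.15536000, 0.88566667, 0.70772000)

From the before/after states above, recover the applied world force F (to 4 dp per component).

velocity change Δv = (0.03680000, -0.01120000, 0.02720000)
m·(v₁−v₀)/dt = (2.3000, -0.7000, 1.7000)

F = (2.3000, -0.7000, 1.7000)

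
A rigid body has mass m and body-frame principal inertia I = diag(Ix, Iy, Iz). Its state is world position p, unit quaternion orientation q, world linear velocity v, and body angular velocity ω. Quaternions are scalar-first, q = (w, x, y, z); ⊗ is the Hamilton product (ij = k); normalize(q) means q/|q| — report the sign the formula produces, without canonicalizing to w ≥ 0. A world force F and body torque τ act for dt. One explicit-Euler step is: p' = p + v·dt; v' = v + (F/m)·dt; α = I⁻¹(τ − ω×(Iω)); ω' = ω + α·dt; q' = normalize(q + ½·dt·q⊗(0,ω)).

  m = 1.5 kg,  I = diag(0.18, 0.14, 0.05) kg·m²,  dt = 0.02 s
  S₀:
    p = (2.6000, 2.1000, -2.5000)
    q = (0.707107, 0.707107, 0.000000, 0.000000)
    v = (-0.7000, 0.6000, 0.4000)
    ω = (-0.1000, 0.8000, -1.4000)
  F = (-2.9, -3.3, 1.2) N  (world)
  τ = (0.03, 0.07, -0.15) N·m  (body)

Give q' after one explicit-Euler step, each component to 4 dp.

Hamilton product q⊗(0,ω) = (0.0707107, -0.0707107, 1.5556354, -0.4242642)
q + ½dt·q⊗(0,ω), renormalized = (0.7077, 0.7063, 0.0156, -0.0042)

q' = (0.7077, 0.7063, 0.0156, -0.0042)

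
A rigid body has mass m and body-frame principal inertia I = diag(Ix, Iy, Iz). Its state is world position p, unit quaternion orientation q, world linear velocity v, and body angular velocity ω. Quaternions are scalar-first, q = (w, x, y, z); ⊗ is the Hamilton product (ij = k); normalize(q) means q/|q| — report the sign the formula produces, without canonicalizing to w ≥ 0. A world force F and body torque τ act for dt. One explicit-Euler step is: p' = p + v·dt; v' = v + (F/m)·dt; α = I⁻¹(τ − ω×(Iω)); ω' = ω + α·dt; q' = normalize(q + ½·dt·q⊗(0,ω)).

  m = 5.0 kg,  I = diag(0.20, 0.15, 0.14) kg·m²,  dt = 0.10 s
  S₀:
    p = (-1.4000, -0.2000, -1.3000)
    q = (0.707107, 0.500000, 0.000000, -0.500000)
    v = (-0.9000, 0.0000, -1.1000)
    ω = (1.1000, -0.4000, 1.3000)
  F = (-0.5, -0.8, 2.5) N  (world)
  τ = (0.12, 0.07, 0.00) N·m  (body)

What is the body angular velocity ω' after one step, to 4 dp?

ω' = (1.1574, -0.4105, 1.2843)

precession coupling ω×(Iω) = (0.0052, 0.0858, 0.0220)
α = I⁻¹(τ − ω×Iω) = (0.5740, -0.1053, -0.1571)
new body rate ω' = (1.1574, -0.4105, 1.2843)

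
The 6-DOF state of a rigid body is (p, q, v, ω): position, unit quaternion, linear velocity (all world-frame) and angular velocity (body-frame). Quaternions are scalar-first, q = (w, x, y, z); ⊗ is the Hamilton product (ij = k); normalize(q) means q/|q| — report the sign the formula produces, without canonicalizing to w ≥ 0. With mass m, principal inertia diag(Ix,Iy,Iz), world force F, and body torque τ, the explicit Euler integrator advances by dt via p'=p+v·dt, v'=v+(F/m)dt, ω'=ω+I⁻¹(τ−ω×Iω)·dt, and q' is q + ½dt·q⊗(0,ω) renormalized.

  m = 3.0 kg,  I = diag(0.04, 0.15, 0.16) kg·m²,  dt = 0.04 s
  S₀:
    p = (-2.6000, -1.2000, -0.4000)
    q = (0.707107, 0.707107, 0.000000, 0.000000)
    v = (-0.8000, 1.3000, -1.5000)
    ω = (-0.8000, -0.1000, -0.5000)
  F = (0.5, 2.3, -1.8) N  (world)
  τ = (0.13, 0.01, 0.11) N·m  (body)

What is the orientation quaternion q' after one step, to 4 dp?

Hamilton product q⊗(0,ω) = (0.5656856, -0.5656856, 0.2828428, -0.4242642)
q' = normalize(q + ½dt·q⊗(0,ω)) = (0.7183, 0.6957, 0.0057, -0.0085)

q' = (0.7183, 0.6957, 0.0057, -0.0085)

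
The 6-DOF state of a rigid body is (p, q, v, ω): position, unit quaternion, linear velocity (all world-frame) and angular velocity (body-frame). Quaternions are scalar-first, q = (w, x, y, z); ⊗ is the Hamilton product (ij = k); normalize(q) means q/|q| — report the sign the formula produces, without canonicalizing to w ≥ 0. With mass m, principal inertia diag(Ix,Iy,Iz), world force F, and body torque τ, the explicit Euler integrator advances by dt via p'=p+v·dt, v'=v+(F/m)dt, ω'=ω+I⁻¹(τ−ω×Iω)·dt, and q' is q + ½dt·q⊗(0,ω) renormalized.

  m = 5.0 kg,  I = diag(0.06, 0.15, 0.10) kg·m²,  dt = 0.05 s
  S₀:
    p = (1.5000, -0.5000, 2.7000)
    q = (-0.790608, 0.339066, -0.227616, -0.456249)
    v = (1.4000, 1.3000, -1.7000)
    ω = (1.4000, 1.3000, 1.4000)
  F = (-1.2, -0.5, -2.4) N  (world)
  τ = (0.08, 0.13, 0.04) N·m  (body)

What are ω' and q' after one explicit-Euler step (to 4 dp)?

ω' = (1.5425, 1.3695, 1.3381)
q' = (-0.7777, 0.3177, -0.2807, -0.4641)

(τ − ω×Iω)/I = (2.8500, 1.3893, -1.2380)
ω' = ω + α·dt = (1.5425, 1.3695, 1.3381)
2q̇ = q⊗(0,ω) = (0.4599570, -0.8323899, -2.1412314, -0.3474030)
q + ½dt·q⊗(0,ω), renormalized = (-0.7777, 0.3177, -0.2807, -0.4641)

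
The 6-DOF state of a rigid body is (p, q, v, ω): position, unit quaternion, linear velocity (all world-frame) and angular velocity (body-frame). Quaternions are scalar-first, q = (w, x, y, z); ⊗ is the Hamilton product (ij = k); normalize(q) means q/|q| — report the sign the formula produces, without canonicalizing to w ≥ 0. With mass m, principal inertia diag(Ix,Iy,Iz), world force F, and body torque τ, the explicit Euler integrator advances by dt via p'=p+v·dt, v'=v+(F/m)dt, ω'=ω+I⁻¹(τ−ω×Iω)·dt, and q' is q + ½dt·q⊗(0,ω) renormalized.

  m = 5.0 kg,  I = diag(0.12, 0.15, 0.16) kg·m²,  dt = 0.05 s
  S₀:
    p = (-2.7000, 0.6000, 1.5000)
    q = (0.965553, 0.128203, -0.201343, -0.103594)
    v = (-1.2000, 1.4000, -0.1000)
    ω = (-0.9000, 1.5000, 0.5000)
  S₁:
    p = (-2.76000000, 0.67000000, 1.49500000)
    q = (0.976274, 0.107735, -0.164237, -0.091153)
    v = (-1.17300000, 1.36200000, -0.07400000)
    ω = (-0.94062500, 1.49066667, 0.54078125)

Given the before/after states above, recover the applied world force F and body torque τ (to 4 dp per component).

velocity change Δv = (0.02700000, -0.03800000, 0.02600000)
F = m·Δv/dt = (2.7000, -3.8000, 2.6000)
Δω = ω₁−ω₀ = (-0.04062500, -0.00933333, 0.04078125)
applied torque τ = (-0.0900, -0.0100, 0.0900)

F = (2.7000, -3.8000, 2.6000)
τ = (-0.0900, -0.0100, 0.0900)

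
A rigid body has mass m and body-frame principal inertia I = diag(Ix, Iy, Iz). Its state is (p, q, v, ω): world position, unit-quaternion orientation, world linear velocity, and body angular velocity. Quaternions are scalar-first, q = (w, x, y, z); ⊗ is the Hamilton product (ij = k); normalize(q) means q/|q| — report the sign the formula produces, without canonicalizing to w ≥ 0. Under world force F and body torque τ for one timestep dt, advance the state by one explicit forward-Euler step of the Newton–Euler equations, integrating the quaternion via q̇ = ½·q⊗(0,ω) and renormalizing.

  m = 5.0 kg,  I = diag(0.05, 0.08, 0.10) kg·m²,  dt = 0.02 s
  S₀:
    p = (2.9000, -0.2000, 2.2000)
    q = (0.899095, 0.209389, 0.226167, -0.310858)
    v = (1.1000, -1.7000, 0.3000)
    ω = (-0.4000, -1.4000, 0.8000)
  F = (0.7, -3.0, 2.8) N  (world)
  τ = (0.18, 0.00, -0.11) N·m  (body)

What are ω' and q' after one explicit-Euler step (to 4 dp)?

ω×(Iω) gyroscopic = (-0.0224, 0.0160, 0.0168)
α = I⁻¹(τ − ω×Iω) = (4.0480, -0.2000, -1.2680)
ω' = ω + α·dt = (-0.3190, -1.4040, 0.7746)
2q̇ = q⊗(0,ω) = (0.6490758, -0.6139056, -1.3019010, 0.5165982)
q + ½dt·q⊗(0,ω), renormalized = (0.9055, 0.2032, 0.2131, -0.3056)

ω' = (-0.3190, -1.4040, 0.7746)
q' = (0.9055, 0.2032, 0.2131, -0.3056)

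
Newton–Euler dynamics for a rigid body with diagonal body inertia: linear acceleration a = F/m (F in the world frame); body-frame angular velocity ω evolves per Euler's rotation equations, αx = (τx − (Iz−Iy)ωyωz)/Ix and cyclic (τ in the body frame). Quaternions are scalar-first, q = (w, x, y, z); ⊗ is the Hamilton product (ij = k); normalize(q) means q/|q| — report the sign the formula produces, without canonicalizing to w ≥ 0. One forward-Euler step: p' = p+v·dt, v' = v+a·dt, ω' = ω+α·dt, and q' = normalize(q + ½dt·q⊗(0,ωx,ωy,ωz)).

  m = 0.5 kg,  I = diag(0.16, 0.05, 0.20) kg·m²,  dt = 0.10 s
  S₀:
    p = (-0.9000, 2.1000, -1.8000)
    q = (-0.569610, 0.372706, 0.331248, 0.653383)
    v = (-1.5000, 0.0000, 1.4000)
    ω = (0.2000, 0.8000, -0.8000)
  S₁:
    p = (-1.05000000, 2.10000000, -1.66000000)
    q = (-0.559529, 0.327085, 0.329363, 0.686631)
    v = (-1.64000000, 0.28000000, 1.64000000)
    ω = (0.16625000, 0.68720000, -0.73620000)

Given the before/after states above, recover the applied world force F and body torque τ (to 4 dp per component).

ω₁ − ω₀ = (-0.03375000, -0.11280000, 0.06380000)
precession coupling = (-0.0960, 0.0064, -0.0176)
τ = I·(Δω/dt) + ω₀×(Iω₀) = (-0.1500, -0.0500, 0.1100)
v₁ − v₀ = (-0.14000000, 0.28000000, 0.24000000)
m·(v₁−v₀)/dt = (-0.7000, 1.4000, 1.2000)

F = (-0.7000, 1.4000, 1.2000)
τ = (-0.1500, -0.0500, 0.1100)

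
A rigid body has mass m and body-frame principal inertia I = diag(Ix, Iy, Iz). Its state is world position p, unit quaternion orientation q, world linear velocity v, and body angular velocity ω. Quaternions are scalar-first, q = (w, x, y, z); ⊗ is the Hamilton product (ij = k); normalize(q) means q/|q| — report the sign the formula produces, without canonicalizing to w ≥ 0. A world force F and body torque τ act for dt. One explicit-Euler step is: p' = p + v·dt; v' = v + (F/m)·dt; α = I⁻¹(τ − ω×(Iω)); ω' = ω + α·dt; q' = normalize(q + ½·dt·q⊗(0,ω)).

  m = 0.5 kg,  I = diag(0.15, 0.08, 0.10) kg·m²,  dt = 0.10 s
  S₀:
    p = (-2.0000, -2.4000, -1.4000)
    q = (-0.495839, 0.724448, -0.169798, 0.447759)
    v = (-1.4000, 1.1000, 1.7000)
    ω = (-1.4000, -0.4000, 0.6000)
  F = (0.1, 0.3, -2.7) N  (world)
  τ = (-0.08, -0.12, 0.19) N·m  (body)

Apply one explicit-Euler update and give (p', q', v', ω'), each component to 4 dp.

p' = (-2.1400, -2.2900, -1.2300)
q' = (-0.4605, 0.7607, -0.2123, 0.4053)
v' = (-1.3800, 1.1600, 1.1600)
ω' = (-1.4501, -0.4975, 0.8292)

(τ − ω×Iω)/I = (-0.5013, -0.9750, 2.2920)
ω + α·dt = (-1.4501, -0.4975, 0.8292)
2q̇ = q⊗(0,ω) = (0.6776526, 0.7713994, -0.8631958, -0.8249998)
q' = normalize(q + ½dt·q⊗(0,ω)) = (-0.4605, 0.7607, -0.2123, 0.4053)
p + v·dt = (-2.1400, -2.2900, -1.2300)
new velocity v' = (-1.3800, 1.1600, 1.1600)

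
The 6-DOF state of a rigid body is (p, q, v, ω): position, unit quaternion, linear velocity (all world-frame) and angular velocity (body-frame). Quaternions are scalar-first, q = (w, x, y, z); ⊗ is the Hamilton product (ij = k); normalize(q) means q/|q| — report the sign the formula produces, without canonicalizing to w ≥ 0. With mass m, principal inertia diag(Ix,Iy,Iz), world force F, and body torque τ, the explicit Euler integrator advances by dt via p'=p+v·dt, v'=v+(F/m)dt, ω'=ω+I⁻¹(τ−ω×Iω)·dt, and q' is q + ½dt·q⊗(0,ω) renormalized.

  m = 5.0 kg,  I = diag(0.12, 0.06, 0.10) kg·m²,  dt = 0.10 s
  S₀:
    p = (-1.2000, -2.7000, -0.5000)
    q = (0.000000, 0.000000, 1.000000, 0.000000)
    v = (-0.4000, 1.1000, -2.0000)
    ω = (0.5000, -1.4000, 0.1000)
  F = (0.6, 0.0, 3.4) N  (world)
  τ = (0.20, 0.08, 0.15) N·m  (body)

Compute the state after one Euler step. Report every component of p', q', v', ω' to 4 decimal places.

linear accel F/m = (0.1200, 0.0000, 0.6800)
p' = p + v·dt = (-1.2400, -2.5900, -0.7000)
new velocity v' = (-0.3880, 1.1000, -1.9320)
precession coupling ω×(Iω) = (-0.0056, 0.0010, 0.0420)
α = I⁻¹(τ − ω×Iω) = (1.7133, 1.3167, 1.0800)
ω + α·dt = (0.6713, -1.2683, 0.2080)
2q̇ = q⊗(0,ω) = (1.4000000, 0.1000000, 0.0000000, -0.5000000)
q' = normalize(q + ½dt·q⊗(0,ω)) = (0.0698, 0.0050, 0.9972, -0.0249)

p' = (-1.2400, -2.5900, -0.7000)
q' = (0.0698, 0.0050, 0.9972, -0.0249)
v' = (-0.3880, 1.1000, -1.9320)
ω' = (0.6713, -1.2683, 0.2080)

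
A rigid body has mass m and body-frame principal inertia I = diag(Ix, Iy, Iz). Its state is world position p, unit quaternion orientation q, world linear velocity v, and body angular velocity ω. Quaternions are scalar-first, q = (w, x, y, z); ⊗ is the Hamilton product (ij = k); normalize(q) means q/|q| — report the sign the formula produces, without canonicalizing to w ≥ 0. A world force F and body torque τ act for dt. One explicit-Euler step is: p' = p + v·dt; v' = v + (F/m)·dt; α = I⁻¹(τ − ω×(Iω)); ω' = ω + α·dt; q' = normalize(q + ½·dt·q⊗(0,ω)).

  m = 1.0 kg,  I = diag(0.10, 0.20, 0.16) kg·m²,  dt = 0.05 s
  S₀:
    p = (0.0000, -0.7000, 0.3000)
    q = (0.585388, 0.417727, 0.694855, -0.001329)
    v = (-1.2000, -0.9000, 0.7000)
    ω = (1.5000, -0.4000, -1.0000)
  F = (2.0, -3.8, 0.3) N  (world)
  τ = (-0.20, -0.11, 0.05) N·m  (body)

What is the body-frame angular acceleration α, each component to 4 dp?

ω×(Iω) gyroscopic = (-0.0160, 0.0900, -0.0600)
(τ − ω×Iω)/I = (-1.8400, -1.0000, 0.6875)

α = (-1.8400, -1.0000, 0.6875)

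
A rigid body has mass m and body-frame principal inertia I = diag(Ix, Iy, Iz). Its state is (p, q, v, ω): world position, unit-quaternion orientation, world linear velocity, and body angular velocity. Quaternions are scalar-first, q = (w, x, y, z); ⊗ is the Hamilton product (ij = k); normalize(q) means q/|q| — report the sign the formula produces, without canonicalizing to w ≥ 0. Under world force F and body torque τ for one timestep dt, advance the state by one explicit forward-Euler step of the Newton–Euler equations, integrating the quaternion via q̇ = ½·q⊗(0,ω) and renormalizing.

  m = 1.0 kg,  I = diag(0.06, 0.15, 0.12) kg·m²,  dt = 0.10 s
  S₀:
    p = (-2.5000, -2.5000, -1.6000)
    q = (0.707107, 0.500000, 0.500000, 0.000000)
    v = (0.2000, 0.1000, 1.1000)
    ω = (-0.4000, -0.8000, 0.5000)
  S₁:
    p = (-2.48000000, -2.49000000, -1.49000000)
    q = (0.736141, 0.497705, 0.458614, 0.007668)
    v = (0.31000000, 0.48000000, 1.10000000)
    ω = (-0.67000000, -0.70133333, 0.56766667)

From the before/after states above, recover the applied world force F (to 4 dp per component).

v₁ − v₀ = (0.11000000, 0.38000000, 0.00000000)
F = m·Δv/dt = (1.1000, 3.8000, 0.0000)

F = (1.1000, 3.8000, 0.0000)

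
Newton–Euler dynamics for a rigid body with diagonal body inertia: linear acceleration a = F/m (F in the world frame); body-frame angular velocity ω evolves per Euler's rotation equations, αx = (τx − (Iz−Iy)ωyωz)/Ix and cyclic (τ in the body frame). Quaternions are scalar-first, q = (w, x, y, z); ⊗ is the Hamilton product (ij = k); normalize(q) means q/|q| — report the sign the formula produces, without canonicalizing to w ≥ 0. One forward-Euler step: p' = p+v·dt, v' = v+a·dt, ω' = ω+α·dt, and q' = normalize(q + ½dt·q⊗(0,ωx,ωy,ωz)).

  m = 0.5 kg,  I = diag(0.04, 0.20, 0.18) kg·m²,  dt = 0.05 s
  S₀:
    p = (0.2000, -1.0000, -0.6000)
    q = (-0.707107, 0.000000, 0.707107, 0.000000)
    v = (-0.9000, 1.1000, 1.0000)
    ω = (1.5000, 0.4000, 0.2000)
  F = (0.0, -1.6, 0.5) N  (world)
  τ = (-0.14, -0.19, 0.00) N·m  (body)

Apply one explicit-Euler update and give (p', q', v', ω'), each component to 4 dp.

p' = p + v·dt = (0.1550, -0.9450, -0.5500)
v' = v + a·dt = (-0.9000, 0.9400, 1.0500)
(τ − ω×Iω)/I = (-3.4600, -0.7400, -0.5333)
new body rate ω' = (1.3270, 0.3630, 0.1733)
q⊗(0,ω) = (-0.2828428, -0.9192391, -0.2828428, -1.2020819)
q' = normalize(q + ½dt·q⊗(0,ω)) = (-0.7136, -0.0230, 0.6995, -0.0300)

p' = (0.1550, -0.9450, -0.5500)
q' = (-0.7136, -0.0230, 0.6995, -0.0300)
v' = (-0.9000, 0.9400, 1.0500)
ω' = (1.3270, 0.3630, 0.1733)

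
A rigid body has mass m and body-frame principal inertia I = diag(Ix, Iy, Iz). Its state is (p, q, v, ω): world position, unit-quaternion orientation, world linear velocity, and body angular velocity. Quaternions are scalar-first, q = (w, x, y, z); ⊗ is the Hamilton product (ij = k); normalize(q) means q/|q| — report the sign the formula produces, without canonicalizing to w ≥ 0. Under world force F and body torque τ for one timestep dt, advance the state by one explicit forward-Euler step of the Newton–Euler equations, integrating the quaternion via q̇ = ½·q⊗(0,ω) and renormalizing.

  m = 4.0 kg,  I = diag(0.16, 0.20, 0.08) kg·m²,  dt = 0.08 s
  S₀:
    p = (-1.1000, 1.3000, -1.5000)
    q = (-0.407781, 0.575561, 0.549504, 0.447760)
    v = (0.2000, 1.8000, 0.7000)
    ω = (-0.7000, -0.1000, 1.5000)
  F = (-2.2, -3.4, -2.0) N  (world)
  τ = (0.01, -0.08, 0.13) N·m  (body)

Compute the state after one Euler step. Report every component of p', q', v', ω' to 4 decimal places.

angular accel α = (-0.0500, 0.0200, 1.5900)
new body rate ω' = (-0.7040, -0.0984, 1.6272)
q⊗(0,ω) = (-0.2137969, 1.1544787, -1.1359954, -0.2845748)
q + ½dt·q⊗(0,ω), renormalized = (-0.4154, 0.6204, 0.5030, 0.4354)
new position p' = (-1.0840, 1.4440, -1.4440)
v' = v + a·dt = (0.1560, 1.7320, 0.6600)

p' = (-1.0840, 1.4440, -1.4440)
q' = (-0.4154, 0.6204, 0.5030, 0.4354)
v' = (0.1560, 1.7320, 0.6600)
ω' = (-0.7040, -0.0984, 1.6272)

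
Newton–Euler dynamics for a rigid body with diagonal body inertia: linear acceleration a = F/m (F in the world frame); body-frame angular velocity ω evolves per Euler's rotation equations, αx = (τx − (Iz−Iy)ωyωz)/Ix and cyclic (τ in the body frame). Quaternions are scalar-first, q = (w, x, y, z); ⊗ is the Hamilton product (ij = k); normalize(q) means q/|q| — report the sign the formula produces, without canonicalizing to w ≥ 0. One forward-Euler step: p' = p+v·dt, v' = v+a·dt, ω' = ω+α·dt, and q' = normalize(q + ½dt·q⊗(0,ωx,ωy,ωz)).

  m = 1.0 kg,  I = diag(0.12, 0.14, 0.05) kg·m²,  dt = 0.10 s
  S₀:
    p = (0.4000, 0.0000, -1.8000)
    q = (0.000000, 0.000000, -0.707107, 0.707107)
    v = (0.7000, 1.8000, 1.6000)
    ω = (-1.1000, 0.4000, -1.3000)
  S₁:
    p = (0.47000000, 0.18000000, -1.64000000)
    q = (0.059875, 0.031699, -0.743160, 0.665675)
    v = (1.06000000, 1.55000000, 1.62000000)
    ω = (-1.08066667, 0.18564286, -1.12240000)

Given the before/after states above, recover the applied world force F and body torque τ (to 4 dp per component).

F = (3.6000, -2.5000, 0.2000)
τ = (0.0700, -0.2000, 0.0800)

velocity change Δv = (0.36000000, -0.25000000, 0.02000000)
applied force F = (3.6000, -2.5000, 0.2000)
ω₁ − ω₀ = (0.01933333, -0.21435714, 0.17760000)
I·α + gyro = (0.0700, -0.2000, 0.0800)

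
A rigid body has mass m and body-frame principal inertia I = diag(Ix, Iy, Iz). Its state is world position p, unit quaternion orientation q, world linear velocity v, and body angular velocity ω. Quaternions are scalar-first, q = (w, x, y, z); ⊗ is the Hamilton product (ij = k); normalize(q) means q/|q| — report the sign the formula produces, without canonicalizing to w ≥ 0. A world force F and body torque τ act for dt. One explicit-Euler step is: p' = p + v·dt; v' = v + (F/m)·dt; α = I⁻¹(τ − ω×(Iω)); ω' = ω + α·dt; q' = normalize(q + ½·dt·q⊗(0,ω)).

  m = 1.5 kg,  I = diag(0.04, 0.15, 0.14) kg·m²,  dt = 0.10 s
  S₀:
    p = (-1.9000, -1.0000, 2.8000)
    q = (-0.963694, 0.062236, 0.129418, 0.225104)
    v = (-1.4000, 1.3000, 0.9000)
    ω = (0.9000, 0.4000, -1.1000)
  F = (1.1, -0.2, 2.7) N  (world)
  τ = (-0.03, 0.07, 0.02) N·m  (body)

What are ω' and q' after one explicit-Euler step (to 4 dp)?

ω' = (0.8140, 0.3807, -1.1140)
q' = (-0.9541, 0.0072, 0.1234, 0.2728)

ω×(Iω) gyroscopic = (0.0044, 0.0990, 0.0396)
α = I⁻¹(τ − ω×Iω) = (-0.8600, -0.1933, -0.1400)
ω' = ω + α·dt = (0.8140, 0.3807, -1.1140)
2q̇ = q⊗(0,ω) = (0.1398348, -1.0997260, -0.1144244, 0.9684816)
q + ½dt·q⊗(0,ω), renormalized = (-0.9541, 0.0072, 0.1234, 0.2728)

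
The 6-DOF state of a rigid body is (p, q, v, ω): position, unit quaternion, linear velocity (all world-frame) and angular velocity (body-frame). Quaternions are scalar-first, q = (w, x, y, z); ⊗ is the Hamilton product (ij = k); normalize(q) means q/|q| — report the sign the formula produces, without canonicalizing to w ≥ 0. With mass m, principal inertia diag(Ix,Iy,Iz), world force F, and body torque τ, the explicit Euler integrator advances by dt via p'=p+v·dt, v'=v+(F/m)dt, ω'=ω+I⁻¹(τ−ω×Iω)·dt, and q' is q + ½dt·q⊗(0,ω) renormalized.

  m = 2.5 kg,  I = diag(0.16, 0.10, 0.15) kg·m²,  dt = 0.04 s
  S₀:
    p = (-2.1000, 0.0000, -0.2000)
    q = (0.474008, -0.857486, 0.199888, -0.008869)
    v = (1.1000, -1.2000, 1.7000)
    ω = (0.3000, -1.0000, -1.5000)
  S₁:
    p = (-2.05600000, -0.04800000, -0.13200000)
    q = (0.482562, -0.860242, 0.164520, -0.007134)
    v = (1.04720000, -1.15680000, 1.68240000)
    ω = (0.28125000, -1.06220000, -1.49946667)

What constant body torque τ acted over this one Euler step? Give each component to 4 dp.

rate change Δω = (-0.01875000, -0.06220000, 0.00053333)
ω₀×(Iω₀) = (0.0750, -0.0045, 0.0180)
applied torque τ = (0.0000, -0.1600, 0.0200)

τ = (0.0000, -0.1600, 0.0200)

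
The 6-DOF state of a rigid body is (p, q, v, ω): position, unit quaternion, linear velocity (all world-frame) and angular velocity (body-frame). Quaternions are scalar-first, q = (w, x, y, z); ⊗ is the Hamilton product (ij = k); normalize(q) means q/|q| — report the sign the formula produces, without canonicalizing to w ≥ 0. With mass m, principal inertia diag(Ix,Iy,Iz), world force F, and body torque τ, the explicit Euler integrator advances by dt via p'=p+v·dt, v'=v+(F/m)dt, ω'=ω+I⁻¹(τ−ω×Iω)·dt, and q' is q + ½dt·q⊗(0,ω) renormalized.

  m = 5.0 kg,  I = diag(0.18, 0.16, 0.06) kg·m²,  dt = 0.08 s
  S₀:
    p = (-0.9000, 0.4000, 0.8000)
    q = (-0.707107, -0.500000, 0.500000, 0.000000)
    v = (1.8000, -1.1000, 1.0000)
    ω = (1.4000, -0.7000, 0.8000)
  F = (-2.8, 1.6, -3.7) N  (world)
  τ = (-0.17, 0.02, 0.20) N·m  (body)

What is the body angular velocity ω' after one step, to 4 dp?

ω' = (1.2996, -0.7572, 1.0405)

precession coupling ω×(Iω) = (0.0560, 0.1344, 0.0196)
α = I⁻¹(τ − ω×Iω) = (-1.2556, -0.7150, 3.0067)
ω' = ω + α·dt = (1.2996, -0.7572, 1.0405)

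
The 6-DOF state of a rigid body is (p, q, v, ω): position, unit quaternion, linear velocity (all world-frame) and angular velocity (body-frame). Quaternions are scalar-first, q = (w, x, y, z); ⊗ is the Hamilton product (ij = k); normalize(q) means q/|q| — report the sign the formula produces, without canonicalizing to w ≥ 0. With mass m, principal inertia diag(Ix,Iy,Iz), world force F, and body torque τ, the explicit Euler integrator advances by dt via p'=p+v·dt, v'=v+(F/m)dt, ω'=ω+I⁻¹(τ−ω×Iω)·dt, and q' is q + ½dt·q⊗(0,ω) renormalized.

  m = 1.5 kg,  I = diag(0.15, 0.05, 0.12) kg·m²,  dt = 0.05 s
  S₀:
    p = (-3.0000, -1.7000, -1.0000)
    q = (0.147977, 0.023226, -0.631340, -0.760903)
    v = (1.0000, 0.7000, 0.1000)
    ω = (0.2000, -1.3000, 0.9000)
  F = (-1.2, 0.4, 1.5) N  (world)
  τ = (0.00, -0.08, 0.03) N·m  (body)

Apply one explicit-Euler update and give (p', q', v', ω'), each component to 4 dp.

linear accel F/m = (-0.8000, 0.2667, 1.0000)
p' = p + v·dt = (-2.9500, -1.6650, -0.9950)
new velocity v' = (0.9600, 0.7133, 0.1500)
ω×(Iω) gyroscopic = (-0.0819, 0.0054, 0.0260)
(τ − ω×Iω)/I = (0.5460, -1.7080, 0.0333)
new body rate ω' = (0.2273, -1.3854, 0.9017)
2q̇ = q⊗(0,ω) = (-0.1405745, -1.5277845, -0.3654541, 0.2292535)
q' = normalize(q + ½dt·q⊗(0,ω)) = (0.1443, -0.0150, -0.6400, -0.7546)

p' = (-2.9500, -1.6650, -0.9950)
q' = (0.1443, -0.0150, -0.6400, -0.7546)
v' = (0.9600, 0.7133, 0.1500)
ω' = (0.2273, -1.3854, 0.9017)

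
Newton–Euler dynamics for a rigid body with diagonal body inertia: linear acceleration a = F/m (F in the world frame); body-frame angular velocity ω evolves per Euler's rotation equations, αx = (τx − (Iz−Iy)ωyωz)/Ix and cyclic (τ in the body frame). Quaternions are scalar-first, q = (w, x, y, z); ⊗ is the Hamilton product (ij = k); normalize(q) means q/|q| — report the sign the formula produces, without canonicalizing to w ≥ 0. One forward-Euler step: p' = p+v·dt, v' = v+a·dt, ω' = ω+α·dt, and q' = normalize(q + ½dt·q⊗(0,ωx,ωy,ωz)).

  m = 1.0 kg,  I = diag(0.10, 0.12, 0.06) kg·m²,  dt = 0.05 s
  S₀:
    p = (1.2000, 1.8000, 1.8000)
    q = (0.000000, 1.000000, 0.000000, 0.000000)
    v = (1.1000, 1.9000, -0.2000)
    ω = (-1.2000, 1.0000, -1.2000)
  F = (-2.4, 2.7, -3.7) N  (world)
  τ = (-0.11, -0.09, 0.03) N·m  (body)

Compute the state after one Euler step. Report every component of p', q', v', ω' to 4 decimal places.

a = (-2.4000, 2.7000, -3.7000)
p' = p + v·dt = (1.2550, 1.8950, 1.7900)
v' = v + a·dt = (0.9800, 2.0350, -0.3850)
(τ − ω×Iω)/I = (-1.8200, -1.2300, 0.9000)
ω' = ω + α·dt = (-1.2910, 0.9385, -1.1550)
Hamilton product q⊗(0,ω) = (1.2000000, 0.0000000, 1.2000000, 1.0000000)
q' = normalize(q + ½dt·q⊗(0,ω)) = (0.0300, 0.9988, 0.0300, 0.0250)

p' = (1.2550, 1.8950, 1.7900)
q' = (0.0300, 0.9988, 0.0300, 0.0250)
v' = (0.9800, 2.0350, -0.3850)
ω' = (-1.2910, 0.9385, -1.1550)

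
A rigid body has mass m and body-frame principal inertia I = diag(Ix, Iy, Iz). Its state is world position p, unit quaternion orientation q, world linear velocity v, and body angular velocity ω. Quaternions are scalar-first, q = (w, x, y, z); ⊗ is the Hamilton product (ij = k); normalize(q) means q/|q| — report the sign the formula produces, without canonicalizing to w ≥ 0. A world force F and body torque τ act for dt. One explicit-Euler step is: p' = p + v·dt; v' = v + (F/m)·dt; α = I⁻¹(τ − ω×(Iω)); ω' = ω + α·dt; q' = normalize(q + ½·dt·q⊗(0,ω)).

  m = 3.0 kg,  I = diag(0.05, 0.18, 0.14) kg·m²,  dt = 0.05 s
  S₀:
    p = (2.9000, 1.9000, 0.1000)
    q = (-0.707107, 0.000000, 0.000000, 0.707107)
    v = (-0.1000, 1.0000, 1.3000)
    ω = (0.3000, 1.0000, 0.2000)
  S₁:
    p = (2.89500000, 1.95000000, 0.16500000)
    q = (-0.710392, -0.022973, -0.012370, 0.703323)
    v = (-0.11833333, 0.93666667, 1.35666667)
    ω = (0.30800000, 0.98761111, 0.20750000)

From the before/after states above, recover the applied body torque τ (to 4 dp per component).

τ = (0.0000, -0.0500, 0.0600)

rate change Δω = (0.00800000, -0.01238889, 0.00750000)
I·α + gyro = (0.0000, -0.0500, 0.0600)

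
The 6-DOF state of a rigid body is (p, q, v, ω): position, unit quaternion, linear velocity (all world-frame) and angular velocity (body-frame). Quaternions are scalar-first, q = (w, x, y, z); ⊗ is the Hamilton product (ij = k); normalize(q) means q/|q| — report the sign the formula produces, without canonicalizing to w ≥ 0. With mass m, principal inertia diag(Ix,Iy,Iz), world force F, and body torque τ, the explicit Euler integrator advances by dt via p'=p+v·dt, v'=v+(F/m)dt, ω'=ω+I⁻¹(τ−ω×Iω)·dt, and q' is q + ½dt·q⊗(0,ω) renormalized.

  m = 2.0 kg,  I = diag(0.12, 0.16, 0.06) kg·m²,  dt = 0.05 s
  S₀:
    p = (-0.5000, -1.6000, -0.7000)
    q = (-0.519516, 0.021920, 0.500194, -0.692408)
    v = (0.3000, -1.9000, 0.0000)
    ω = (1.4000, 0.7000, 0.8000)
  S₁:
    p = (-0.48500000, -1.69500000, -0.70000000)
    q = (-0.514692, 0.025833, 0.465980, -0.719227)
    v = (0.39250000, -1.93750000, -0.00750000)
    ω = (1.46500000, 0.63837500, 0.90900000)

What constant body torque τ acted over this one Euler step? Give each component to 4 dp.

Δω = ω₁−ω₀ = (0.06500000, -0.06162500, 0.10900000)
gyro term ω₀×Iω₀ = (-0.0560, 0.0672, 0.0392)
I·α + gyro = (0.1000, -0.1300, 0.1700)

τ = (0.1000, -0.1300, 0.1700)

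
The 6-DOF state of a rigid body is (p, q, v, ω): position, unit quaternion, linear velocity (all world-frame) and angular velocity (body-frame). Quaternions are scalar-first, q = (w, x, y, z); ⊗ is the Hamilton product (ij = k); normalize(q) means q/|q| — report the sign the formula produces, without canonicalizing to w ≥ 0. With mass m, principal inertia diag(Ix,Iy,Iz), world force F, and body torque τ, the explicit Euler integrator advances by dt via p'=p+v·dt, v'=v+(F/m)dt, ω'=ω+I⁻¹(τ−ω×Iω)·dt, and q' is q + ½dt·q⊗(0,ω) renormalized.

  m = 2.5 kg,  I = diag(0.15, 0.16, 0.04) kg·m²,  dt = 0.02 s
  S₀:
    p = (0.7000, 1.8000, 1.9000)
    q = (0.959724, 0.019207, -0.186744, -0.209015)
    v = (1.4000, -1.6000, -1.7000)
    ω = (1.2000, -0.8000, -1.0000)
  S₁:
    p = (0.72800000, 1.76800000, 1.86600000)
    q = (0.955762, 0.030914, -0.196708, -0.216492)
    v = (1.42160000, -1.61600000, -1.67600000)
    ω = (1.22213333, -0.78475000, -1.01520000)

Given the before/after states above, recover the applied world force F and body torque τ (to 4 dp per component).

Δω = ω₁−ω₀ = (0.02213333, 0.01525000, -0.01520000)
gyro term ω₀×Iω₀ = (-0.0960, -0.1320, -0.0096)
τ = I·(Δω/dt) + ω₀×(Iω₀) = (0.0700, -0.0100, -0.0400)
v₁ − v₀ = (0.02160000, -0.01600000, 0.02400000)
F = m·Δv/dt = (2.7000, -2.0000, 3.0000)

F = (2.7000, -2.0000, 3.0000)
τ = (0.0700, -0.0100, -0.0400)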